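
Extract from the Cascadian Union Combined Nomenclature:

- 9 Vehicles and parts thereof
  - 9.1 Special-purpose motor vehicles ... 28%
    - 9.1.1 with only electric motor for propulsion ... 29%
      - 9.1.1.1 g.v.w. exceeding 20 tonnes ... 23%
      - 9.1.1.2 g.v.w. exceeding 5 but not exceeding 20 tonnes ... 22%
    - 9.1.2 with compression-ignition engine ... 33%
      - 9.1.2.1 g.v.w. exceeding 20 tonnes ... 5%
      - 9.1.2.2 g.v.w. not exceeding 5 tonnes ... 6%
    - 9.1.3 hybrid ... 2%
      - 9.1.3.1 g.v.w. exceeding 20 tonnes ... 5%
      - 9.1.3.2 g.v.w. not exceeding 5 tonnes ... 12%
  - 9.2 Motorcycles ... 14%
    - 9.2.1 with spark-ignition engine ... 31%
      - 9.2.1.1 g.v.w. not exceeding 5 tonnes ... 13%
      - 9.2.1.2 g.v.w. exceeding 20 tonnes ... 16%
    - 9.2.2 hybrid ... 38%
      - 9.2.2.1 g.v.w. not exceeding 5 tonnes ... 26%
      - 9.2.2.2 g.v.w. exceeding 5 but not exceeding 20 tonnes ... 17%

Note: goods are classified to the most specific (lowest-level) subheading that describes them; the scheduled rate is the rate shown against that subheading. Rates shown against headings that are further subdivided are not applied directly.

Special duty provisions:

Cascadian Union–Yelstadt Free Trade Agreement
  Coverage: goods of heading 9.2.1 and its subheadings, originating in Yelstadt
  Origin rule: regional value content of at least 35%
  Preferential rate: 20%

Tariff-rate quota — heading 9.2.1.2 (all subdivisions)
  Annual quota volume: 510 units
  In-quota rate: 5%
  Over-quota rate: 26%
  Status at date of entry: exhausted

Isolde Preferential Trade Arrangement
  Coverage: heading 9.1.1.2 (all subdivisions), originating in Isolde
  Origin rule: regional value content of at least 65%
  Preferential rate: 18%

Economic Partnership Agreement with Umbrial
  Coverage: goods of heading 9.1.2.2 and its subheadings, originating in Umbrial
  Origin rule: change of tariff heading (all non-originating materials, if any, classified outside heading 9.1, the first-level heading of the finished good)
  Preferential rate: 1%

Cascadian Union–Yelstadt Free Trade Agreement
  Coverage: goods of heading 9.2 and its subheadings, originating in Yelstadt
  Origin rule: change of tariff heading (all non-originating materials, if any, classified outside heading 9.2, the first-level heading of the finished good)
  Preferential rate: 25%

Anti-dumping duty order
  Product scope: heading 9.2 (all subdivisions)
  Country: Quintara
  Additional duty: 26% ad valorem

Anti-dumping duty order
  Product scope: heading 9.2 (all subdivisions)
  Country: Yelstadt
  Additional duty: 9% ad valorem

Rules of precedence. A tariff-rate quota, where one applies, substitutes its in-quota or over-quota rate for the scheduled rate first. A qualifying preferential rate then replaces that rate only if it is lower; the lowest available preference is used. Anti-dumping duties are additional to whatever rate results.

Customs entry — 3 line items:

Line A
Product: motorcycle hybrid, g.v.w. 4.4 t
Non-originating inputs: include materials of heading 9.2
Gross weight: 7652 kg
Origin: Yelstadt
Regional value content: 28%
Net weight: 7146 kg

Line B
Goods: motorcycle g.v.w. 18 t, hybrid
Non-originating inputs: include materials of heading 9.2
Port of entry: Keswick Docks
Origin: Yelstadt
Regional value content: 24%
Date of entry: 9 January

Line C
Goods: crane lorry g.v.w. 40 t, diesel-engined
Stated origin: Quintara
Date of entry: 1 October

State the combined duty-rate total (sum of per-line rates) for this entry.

66%

Line A: motorcycle → 9.2; hybrid → 9.2.2; g.v.w. 4.4 t → 9.2.2.1. Scheduled 26%. Yelstadt agreement on 9.2.1: 9.2.2.1 not covered; Yelstadt agreement on 9.2: CTH not met; anti-dumping (Yelstadt, 9.2): +9%; total 26% + 9% = 35%. → 35%.
Line B: motorcycle → 9.2; hybrid → 9.2.2; g.v.w. 18 t → 9.2.2.2. Scheduled 17%. Yelstadt agreement on 9.2.1: 9.2.2.2 not covered; Yelstadt agreement on 9.2: CTH not met; anti-dumping (Yelstadt, 9.2): +9%; total 17% + 9% = 26%. → 26%.
Line C: crane lorry → 9.1; diesel-engined → 9.1.2; g.v.w. 40 t → 9.1.2.1. Scheduled 5%. No special measure applies. → 5%.
Sum: 35% + 26% + 5% = 66%.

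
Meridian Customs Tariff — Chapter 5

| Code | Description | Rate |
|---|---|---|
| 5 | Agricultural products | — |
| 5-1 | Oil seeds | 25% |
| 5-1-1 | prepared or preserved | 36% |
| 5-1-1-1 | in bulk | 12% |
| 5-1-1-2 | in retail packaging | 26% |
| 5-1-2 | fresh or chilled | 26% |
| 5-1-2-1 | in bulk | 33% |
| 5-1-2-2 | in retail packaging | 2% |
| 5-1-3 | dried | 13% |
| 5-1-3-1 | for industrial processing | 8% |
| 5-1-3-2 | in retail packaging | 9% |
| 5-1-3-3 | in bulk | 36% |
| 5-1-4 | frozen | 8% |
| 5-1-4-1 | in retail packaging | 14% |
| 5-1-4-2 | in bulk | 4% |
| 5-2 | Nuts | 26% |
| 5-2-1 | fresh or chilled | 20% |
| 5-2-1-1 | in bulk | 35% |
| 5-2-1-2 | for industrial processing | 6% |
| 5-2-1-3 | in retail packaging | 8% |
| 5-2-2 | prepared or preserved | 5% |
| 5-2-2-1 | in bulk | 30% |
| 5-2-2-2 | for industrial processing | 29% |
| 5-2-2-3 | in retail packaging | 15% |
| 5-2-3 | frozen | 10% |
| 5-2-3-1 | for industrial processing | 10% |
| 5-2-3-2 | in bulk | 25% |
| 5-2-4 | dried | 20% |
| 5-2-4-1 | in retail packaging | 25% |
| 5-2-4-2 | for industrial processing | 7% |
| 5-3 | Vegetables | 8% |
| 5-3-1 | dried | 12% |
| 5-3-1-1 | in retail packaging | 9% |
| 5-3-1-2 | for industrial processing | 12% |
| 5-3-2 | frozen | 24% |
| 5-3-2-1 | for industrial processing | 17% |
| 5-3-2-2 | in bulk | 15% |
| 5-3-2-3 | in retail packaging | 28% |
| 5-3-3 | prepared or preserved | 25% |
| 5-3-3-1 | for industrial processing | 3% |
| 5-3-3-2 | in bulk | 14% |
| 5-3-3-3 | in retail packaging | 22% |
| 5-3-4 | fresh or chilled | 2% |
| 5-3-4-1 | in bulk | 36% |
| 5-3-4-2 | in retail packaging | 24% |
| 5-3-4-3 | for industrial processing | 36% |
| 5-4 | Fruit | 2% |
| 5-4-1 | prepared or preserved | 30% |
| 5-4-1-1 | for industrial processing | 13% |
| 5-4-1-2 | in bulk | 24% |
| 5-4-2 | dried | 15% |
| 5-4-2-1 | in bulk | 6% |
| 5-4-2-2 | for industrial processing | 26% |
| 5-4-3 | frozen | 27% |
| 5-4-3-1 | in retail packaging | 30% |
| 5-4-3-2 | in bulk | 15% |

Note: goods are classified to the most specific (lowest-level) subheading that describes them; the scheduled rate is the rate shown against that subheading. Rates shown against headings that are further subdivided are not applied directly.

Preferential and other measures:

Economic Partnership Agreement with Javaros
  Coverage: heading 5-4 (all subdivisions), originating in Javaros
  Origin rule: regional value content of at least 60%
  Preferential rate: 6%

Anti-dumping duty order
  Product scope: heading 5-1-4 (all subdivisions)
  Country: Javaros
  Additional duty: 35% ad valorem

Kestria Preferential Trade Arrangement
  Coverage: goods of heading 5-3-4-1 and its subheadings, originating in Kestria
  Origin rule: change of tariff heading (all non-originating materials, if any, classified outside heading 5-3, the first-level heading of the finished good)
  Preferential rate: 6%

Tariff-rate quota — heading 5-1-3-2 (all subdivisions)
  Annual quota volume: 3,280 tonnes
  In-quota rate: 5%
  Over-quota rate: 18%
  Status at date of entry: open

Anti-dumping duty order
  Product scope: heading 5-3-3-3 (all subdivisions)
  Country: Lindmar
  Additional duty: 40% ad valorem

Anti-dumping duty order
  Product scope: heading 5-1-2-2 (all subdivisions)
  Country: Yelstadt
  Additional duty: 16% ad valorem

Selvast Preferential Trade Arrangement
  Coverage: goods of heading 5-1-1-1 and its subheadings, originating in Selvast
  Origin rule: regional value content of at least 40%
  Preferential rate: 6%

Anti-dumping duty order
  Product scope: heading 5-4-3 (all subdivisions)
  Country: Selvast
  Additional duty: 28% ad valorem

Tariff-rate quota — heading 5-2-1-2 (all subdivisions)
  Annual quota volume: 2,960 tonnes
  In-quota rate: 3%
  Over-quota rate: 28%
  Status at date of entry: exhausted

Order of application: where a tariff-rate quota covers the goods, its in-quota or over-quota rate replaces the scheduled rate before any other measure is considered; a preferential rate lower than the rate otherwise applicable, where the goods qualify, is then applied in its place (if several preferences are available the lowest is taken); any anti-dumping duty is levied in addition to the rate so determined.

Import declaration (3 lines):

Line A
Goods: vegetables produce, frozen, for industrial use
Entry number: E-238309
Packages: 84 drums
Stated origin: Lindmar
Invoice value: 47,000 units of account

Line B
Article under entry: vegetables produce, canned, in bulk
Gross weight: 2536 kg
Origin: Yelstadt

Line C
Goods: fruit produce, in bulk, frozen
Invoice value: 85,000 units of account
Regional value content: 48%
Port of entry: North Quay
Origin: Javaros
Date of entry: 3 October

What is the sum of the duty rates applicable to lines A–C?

46%

Line A: vegetables → 5-3; frozen → 5-3-2; for industrial use → 5-3-2-1. Scheduled 17%. No special measure applies. → 17%.
Line B: vegetables → 5-3; canned → 5-3-3; in bulk → 5-3-3-2. Scheduled 14%. No special measure applies. → 14%.
Line C: fruit → 5-4; frozen → 5-4-3; in bulk → 5-4-3-2. Scheduled 15%. Javaros agreement on 5-4: RVC < 60%. → 15%.
Sum: 17% + 14% + 15% = 46%.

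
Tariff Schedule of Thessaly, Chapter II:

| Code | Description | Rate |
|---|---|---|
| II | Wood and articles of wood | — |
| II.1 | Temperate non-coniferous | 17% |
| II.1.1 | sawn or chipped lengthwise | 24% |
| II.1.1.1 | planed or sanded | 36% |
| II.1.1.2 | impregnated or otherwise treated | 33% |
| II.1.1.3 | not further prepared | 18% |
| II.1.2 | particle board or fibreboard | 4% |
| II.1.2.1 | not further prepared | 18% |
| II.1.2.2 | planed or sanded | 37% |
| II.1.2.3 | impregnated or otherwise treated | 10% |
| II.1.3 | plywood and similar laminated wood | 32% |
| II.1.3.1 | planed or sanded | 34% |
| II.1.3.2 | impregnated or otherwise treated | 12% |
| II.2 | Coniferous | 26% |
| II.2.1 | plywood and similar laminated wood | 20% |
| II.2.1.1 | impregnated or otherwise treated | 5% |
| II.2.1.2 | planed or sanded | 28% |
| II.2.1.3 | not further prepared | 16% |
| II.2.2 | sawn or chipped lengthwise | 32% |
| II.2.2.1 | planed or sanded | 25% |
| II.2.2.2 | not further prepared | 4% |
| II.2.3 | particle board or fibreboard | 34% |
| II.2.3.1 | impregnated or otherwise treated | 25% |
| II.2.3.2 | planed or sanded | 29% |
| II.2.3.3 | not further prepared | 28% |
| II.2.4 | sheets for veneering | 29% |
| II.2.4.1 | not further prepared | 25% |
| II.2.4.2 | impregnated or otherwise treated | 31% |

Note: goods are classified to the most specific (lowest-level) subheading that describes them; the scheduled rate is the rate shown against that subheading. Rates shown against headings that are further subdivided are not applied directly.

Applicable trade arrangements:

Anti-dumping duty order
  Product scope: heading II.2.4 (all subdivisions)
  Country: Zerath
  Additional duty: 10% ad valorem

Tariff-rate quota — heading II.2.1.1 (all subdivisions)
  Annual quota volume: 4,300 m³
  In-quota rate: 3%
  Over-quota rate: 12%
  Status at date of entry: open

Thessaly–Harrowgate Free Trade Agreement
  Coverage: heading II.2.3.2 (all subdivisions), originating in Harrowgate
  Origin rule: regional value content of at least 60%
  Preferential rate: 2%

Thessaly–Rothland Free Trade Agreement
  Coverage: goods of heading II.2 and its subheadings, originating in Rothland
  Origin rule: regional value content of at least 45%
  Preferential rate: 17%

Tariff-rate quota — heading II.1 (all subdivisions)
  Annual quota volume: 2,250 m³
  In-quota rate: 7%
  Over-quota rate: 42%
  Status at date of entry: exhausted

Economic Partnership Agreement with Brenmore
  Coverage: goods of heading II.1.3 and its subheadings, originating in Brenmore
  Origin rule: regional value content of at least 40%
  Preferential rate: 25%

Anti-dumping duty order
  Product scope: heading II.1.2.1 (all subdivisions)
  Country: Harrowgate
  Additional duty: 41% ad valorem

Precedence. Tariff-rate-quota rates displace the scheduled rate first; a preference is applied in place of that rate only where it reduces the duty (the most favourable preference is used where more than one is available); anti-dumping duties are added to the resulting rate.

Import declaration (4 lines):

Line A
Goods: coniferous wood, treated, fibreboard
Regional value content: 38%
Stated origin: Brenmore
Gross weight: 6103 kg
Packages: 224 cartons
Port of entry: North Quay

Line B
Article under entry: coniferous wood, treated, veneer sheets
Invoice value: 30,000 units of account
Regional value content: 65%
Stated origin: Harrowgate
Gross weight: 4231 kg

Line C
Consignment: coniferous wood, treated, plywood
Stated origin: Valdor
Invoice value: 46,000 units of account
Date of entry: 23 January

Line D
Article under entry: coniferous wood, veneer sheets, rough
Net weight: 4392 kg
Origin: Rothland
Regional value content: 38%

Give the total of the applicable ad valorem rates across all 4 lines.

84%

Line A: coniferous → II.2; fibreboard → II.2.3; treated → II.2.3.1. Scheduled 25%. Brenmore agreement on II.1.3: II.2.3.1 not covered. → 25%.
Line B: coniferous → II.2; veneer sheets → II.2.4; treated → II.2.4.2. Scheduled 31%. Harrowgate agreement on II.2.3.2: II.2.4.2 not covered. → 31%.
Line C: coniferous → II.2; plywood → II.2.1; treated → II.2.1.1. Scheduled 5%. quota on II.2.1.1 open → in-quota 3%. → 3%.
Line D: coniferous → II.2; veneer sheets → II.2.4; rough → II.2.4.1. Scheduled 25%. Rothland agreement on II.2: RVC < 45%. → 25%.
Sum: 25% + 31% + 3% + 25% = 84%.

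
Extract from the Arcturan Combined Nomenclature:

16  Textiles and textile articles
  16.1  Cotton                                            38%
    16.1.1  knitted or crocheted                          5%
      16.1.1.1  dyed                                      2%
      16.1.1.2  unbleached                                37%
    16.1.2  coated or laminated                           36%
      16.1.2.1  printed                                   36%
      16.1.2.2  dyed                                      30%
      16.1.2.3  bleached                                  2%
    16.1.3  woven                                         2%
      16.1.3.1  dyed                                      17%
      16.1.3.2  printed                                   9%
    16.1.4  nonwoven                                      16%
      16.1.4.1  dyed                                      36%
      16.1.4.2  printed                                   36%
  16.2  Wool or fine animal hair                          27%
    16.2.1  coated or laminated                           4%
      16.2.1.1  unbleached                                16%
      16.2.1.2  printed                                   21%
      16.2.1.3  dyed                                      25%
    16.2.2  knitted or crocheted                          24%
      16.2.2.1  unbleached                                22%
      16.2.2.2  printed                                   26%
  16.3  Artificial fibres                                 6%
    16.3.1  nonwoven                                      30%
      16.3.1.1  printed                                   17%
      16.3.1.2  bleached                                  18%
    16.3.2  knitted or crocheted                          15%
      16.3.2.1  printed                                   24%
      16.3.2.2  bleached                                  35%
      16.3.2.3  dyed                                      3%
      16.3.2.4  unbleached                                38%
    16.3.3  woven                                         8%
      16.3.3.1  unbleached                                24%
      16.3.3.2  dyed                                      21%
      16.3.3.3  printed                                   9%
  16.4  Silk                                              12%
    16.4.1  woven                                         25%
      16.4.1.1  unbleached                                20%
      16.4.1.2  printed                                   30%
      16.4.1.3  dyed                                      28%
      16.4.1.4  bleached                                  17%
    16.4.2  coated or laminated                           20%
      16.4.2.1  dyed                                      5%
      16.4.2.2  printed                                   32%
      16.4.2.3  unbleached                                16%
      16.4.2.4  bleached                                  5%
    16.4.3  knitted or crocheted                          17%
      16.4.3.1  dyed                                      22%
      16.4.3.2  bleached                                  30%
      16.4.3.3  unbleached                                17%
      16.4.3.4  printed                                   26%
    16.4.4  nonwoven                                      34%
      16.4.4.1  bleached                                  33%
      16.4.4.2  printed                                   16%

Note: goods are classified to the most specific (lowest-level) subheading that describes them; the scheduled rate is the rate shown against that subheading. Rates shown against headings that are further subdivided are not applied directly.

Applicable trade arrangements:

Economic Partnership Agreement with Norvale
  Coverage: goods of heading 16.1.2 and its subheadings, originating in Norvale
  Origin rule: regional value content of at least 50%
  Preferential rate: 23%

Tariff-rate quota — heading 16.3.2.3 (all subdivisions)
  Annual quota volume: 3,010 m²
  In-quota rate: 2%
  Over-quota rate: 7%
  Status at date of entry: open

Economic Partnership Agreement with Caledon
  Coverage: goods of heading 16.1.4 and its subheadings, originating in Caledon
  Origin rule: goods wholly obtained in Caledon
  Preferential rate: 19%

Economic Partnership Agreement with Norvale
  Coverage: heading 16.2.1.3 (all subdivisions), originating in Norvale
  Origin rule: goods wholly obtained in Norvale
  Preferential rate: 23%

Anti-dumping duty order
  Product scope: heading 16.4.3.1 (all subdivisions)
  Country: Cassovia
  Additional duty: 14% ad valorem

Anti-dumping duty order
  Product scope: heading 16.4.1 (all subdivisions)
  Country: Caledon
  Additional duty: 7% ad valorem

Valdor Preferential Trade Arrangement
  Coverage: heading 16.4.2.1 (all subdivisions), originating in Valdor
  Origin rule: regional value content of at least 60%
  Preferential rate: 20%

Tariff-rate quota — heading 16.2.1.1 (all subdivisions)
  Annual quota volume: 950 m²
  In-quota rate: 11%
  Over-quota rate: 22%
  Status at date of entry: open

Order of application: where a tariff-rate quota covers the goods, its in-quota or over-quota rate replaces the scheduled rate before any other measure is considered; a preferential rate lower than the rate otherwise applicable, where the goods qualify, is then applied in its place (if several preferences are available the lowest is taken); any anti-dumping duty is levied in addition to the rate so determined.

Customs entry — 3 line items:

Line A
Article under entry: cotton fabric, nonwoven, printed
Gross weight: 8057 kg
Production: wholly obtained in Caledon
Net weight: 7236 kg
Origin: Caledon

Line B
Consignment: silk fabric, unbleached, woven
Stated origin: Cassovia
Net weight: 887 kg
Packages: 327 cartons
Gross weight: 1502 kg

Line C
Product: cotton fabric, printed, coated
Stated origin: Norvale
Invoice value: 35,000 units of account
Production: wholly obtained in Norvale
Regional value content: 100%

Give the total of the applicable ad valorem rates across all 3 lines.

Line A: cotton → 16.1; nonwoven → 16.1.4; printed → 16.1.4.2. Scheduled 36%. Caledon agreement on 16.1.4: wholly obtained → 19% available; preferential 19%. → 19%.
Line B: silk → 16.4; woven → 16.4.1; unbleached → 16.4.1.1. Scheduled 20%. No special measure applies. → 20%.
Line C: cotton → 16.1; coated → 16.1.2; printed → 16.1.2.1. Scheduled 36%. Norvale agreement on 16.1.2: RVC ≥ 50% → 23% available; Norvale agreement on 16.2.1.3: 16.1.2.1 not covered; preferential 23%. → 23%.
Sum: 19% + 20% + 23% = 62%.

62%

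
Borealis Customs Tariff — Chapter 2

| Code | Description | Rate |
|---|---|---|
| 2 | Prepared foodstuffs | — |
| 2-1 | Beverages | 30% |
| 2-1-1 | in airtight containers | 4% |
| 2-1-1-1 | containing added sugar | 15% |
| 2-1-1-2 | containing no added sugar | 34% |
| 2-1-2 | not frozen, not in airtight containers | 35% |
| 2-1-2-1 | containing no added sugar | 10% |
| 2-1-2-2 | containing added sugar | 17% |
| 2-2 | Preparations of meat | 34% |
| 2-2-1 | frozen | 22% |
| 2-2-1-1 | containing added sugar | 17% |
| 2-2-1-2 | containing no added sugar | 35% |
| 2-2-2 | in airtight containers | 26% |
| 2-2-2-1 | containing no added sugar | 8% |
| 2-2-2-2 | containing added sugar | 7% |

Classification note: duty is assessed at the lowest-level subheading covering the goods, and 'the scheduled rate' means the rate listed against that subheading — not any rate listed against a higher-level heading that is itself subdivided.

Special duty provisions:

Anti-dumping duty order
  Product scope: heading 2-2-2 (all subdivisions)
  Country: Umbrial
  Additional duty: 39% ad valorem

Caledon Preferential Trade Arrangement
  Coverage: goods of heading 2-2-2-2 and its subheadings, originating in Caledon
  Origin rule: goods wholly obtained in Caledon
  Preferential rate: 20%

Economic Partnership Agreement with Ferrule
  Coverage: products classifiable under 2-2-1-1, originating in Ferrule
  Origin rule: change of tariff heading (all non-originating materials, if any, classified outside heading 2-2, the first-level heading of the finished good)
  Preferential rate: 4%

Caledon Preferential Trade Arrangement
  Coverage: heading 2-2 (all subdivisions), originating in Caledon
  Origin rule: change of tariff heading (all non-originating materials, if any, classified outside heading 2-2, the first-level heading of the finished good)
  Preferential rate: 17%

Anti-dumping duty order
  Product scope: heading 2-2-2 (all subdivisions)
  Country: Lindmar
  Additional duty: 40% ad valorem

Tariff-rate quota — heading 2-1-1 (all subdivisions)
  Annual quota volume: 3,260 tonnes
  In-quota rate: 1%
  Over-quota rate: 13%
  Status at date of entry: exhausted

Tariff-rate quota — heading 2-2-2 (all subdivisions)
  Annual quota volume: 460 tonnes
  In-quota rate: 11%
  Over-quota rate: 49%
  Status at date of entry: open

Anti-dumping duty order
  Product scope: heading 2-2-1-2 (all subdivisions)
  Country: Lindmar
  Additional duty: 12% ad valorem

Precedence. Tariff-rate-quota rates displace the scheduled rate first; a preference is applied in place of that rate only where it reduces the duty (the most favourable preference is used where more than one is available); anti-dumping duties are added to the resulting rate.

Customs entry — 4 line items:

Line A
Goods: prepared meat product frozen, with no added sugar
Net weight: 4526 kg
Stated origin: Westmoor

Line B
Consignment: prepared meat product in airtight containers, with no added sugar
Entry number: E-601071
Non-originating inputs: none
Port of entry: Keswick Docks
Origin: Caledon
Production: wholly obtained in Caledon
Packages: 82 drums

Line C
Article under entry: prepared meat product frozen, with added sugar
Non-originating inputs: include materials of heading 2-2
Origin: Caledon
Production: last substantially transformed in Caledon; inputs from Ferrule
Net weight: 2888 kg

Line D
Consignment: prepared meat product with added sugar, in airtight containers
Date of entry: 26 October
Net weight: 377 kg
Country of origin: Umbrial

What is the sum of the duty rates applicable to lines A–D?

113%

Line A: prepared meat product → 2-2; frozen → 2-2-1; with no added sugar → 2-2-1-2. Scheduled 35%. No special measure applies. → 35%.
Line B: prepared meat product → 2-2; in airtight containers → 2-2-2; with no added sugar → 2-2-2-1. Scheduled 8%. quota on 2-2-2 open → in-quota 11%; Caledon agreement on 2-2-2-2: 2-2-2-1 not covered; Caledon agreement on 2-2: CTH met → 17% available; preference 17% not lower than 11% → no reduction. → 11%.
Line C: prepared meat product → 2-2; frozen → 2-2-1; with added sugar → 2-2-1-1. Scheduled 17%. Caledon agreement on 2-2-2-2: 2-2-1-1 not covered; Caledon agreement on 2-2: CTH not met. → 17%.
Line D: prepared meat product → 2-2; in airtight containers → 2-2-2; with added sugar → 2-2-2-2. Scheduled 7%. quota on 2-2-2 open → in-quota 11%; anti-dumping (Umbrial, 2-2-2): +39%; total 11% + 39% = 50%. → 50%.
Sum: 35% + 11% + 17% + 50% = 113%.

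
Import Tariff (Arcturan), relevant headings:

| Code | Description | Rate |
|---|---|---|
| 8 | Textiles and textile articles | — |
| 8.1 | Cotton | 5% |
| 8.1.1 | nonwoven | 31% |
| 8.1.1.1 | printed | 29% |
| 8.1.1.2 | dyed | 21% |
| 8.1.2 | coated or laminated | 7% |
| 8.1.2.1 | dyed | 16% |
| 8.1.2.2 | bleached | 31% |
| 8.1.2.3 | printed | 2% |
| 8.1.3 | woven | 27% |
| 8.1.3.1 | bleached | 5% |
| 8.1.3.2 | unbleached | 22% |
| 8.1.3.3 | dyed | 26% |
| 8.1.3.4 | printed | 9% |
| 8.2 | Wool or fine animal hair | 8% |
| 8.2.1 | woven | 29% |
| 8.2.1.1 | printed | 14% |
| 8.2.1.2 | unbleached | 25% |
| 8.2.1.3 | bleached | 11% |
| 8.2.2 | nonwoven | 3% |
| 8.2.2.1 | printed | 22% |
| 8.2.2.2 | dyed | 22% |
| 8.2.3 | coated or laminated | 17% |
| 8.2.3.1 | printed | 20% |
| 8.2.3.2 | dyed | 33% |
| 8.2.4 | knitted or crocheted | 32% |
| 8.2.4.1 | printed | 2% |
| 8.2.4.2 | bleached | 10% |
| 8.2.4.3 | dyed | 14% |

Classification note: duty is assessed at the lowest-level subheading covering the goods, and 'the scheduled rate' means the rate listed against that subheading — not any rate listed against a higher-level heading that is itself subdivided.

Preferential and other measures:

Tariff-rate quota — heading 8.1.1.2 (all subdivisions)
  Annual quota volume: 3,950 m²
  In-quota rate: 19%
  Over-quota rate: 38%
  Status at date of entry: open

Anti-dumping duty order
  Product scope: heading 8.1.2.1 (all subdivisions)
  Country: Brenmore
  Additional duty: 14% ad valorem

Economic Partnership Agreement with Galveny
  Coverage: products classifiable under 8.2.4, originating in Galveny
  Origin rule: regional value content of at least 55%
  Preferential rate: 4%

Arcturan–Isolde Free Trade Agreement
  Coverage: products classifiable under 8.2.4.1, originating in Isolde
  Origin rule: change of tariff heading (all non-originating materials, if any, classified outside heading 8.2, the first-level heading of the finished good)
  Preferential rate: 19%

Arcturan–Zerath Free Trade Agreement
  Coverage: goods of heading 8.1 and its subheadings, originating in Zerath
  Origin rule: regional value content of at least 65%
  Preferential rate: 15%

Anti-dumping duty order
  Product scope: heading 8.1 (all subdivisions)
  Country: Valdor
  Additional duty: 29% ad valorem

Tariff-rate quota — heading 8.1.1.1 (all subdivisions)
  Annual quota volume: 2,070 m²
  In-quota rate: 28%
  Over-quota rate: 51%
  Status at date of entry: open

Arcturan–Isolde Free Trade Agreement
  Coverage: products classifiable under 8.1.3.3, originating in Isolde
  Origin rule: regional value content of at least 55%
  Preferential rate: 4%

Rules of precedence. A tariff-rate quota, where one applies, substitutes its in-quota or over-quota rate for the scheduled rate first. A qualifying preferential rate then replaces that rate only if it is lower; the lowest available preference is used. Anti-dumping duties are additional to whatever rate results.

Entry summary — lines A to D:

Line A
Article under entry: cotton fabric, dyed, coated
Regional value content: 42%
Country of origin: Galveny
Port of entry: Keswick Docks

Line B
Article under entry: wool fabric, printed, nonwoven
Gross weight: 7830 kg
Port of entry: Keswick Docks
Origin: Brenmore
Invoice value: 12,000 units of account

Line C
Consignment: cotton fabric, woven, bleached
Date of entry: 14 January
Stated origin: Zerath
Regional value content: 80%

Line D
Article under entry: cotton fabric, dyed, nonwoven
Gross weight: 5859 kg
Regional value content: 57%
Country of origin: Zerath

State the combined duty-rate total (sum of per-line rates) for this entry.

62%

Line A: cotton → 8.1; coated → 8.1.2; dyed → 8.1.2.1. Scheduled 16%. Galveny agreement on 8.2.4: 8.1.2.1 not covered. → 16%.
Line B: wool → 8.2; nonwoven → 8.2.2; printed → 8.2.2.1. Scheduled 22%. No special measure applies. → 22%.
Line C: cotton → 8.1; woven → 8.1.3; bleached → 8.1.3.1. Scheduled 5%. Zerath agreement on 8.1: RVC ≥ 65% → 15% available; preference 15% not lower than 5% → no reduction. → 5%.
Line D: cotton → 8.1; nonwoven → 8.1.1; dyed → 8.1.1.2. Scheduled 21%. quota on 8.1.1.2 open → in-quota 19%; Zerath agreement on 8.1: RVC < 65%. → 19%.
Sum: 16% + 22% + 5% + 19% = 62%.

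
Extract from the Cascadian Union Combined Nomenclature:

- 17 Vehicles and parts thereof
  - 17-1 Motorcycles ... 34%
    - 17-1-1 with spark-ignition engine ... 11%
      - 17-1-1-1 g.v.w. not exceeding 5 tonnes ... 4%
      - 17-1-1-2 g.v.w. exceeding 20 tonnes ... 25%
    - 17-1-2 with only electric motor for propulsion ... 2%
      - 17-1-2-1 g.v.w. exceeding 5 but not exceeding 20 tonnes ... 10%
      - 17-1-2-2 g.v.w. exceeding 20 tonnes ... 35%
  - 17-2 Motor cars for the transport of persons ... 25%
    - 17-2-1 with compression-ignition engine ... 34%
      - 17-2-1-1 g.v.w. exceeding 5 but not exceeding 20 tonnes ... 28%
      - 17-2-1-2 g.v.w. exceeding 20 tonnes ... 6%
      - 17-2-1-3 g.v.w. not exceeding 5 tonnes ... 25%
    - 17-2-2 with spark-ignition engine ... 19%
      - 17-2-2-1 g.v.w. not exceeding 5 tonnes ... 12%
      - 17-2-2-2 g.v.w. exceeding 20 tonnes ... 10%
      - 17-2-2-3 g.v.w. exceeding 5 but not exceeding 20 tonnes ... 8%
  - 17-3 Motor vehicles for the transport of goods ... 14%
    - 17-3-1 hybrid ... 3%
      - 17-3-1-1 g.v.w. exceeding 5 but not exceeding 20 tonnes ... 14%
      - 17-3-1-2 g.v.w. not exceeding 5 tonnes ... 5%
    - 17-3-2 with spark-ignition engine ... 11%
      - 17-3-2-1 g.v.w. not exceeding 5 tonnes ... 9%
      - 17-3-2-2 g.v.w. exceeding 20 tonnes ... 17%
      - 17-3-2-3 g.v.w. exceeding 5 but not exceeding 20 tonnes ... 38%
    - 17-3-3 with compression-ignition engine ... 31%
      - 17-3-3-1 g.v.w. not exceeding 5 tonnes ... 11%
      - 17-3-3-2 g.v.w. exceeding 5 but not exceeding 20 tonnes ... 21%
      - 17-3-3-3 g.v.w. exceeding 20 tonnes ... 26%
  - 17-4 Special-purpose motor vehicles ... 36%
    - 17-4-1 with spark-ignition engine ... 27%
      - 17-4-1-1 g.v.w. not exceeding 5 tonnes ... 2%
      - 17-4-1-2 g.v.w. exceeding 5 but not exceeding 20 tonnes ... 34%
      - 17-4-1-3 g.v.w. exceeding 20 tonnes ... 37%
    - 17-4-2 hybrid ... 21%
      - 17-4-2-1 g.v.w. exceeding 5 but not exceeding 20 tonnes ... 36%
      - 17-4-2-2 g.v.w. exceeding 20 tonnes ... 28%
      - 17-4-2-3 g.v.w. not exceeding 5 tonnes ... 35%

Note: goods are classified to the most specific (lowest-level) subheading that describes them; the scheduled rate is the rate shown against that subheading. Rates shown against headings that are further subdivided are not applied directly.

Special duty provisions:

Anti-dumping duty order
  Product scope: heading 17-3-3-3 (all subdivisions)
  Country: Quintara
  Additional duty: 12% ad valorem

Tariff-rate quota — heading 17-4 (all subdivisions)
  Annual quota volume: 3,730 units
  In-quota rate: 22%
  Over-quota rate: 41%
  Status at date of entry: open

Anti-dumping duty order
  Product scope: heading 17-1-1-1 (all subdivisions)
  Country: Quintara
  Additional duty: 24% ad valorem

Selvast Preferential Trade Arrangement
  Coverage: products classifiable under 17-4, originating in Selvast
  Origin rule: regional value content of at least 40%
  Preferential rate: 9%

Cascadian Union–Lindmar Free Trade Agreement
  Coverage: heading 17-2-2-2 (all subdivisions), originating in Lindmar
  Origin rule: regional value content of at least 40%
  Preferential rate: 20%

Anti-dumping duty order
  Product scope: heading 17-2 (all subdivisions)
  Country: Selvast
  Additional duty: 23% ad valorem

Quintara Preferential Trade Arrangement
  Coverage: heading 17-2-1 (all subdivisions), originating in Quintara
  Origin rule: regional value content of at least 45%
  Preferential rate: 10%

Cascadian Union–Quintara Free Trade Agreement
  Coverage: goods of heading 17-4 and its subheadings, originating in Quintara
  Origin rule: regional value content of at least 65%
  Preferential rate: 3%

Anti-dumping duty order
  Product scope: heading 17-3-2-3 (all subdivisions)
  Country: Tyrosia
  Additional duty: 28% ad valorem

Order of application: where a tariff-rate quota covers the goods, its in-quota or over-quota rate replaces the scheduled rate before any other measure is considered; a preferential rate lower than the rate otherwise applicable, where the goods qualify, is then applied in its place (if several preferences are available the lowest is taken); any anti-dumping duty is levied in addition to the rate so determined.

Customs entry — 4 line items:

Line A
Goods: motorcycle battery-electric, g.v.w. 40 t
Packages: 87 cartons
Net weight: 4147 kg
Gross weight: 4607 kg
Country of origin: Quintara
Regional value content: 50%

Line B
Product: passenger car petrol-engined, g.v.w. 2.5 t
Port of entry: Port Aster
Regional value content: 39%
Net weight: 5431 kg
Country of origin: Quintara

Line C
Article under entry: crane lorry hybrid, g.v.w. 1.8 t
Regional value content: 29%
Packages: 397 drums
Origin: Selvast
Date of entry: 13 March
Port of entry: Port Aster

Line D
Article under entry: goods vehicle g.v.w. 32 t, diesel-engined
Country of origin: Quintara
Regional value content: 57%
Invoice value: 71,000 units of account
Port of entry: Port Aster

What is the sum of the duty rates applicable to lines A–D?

Line A: motorcycle → 17-1; battery-electric → 17-1-2; g.v.w. 40 t → 17-1-2-2. Scheduled 35%. Quintara agreement on 17-2-1: 17-1-2-2 not covered; Quintara agreement on 17-4: 17-1-2-2 not covered. → 35%.
Line B: passenger car → 17-2; petrol-engined → 17-2-2; g.v.w. 2.5 t → 17-2-2-1. Scheduled 12%. Quintara agreement on 17-2-1: 17-2-2-1 not covered; Quintara agreement on 17-4: 17-2-2-1 not covered. → 12%.
Line C: crane lorry → 17-4; hybrid → 17-4-2; g.v.w. 1.8 t → 17-4-2-3. Scheduled 35%. quota on 17-4 open → in-quota 22%; Selvast agreement on 17-4: RVC < 40%. → 22%.
Line D: goods vehicle → 17-3; diesel-engined → 17-3-3; g.v.w. 32 t → 17-3-3-3. Scheduled 26%. Quintara agreement on 17-2-1: 17-3-3-3 not covered; Quintara agreement on 17-4: 17-3-3-3 not covered; anti-dumping (Quintara, 17-3-3-3): +12%; total 26% + 12% = 38%. → 38%.
Sum: 35% + 12% + 22% + 38% = 107%.

107%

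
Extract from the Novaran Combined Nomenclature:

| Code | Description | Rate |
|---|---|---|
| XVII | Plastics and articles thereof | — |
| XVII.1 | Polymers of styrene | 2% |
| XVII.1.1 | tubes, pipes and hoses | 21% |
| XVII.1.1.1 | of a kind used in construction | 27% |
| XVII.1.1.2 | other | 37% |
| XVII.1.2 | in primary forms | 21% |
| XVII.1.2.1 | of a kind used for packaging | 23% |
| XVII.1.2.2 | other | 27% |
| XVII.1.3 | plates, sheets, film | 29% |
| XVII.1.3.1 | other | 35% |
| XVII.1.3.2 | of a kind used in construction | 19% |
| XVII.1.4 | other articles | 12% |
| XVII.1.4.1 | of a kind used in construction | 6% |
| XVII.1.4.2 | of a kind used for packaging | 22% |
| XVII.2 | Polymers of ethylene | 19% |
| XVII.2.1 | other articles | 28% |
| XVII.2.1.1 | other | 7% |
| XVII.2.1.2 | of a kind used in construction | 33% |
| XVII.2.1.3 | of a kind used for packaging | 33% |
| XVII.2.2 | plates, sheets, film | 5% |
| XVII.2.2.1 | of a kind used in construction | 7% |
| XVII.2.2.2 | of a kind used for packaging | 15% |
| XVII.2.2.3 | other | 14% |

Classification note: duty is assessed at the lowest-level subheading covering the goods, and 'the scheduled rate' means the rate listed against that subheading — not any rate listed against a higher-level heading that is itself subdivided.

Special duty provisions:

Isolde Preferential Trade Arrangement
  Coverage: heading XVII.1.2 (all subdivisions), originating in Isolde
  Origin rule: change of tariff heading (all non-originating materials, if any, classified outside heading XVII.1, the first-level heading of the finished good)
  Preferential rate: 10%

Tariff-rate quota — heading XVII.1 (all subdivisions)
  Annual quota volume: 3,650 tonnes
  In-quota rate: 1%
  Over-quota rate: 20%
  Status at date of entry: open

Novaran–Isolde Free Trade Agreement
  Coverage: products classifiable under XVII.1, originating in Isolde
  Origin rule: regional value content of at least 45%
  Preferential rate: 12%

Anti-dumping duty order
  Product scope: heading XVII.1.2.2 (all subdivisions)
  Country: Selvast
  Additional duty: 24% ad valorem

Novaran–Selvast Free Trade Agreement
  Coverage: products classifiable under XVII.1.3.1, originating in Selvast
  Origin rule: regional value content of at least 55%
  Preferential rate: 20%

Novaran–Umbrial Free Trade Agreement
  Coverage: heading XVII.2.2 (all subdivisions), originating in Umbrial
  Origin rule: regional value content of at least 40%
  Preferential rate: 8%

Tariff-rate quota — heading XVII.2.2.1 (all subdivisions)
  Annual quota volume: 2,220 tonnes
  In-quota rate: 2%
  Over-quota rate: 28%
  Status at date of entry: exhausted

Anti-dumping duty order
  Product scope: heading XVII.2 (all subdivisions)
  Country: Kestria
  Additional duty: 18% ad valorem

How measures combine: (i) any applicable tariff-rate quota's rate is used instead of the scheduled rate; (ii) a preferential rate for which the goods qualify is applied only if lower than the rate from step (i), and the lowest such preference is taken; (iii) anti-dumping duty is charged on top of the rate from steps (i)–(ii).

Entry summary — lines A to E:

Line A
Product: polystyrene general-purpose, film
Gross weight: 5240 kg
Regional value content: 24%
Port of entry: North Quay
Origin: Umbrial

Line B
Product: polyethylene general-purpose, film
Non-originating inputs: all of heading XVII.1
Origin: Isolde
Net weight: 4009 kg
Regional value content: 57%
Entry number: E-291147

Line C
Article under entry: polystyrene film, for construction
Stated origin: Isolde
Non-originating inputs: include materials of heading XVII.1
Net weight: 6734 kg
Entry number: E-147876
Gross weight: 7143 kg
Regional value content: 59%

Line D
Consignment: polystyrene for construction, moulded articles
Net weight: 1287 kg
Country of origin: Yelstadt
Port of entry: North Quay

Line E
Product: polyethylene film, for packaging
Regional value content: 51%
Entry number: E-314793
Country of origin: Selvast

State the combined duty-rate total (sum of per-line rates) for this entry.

32%

Line A: polystyrene → XVII.1; film → XVII.1.3; general-purpose → XVII.1.3.1. Scheduled 35%. quota on XVII.1 open → in-quota 1%; Umbrial agreement on XVII.2.2: XVII.1.3.1 not covered. → 1%.
Line B: polyethylene → XVII.2; film → XVII.2.2; general-purpose → XVII.2.2.3. Scheduled 14%. Isolde agreement on XVII.1.2: XVII.2.2.3 not covered; Isolde agreement on XVII.1: XVII.2.2.3 not covered. → 14%.
Line C: polystyrene → XVII.1; film → XVII.1.3; for construction → XVII.1.3.2. Scheduled 19%. quota on XVII.1 open → in-quota 1%; Isolde agreement on XVII.1.2: XVII.1.3.2 not covered; Isolde agreement on XVII.1: RVC ≥ 45% → 12% available; preference 12% not lower than 1% → no reduction. → 1%.
Line D: polystyrene → XVII.1; moulded articles → XVII.1.4; for construction → XVII.1.4.1. Scheduled 6%. quota on XVII.1 open → in-quota 1%. → 1%.
Line E: polyethylene → XVII.2; film → XVII.2.2; for packaging → XVII.2.2.2. Scheduled 15%. Selvast agreement on XVII.1.3.1: XVII.2.2.2 not covered. → 15%.
Sum: 1% + 14% + 1% + 1% + 15% = 32%.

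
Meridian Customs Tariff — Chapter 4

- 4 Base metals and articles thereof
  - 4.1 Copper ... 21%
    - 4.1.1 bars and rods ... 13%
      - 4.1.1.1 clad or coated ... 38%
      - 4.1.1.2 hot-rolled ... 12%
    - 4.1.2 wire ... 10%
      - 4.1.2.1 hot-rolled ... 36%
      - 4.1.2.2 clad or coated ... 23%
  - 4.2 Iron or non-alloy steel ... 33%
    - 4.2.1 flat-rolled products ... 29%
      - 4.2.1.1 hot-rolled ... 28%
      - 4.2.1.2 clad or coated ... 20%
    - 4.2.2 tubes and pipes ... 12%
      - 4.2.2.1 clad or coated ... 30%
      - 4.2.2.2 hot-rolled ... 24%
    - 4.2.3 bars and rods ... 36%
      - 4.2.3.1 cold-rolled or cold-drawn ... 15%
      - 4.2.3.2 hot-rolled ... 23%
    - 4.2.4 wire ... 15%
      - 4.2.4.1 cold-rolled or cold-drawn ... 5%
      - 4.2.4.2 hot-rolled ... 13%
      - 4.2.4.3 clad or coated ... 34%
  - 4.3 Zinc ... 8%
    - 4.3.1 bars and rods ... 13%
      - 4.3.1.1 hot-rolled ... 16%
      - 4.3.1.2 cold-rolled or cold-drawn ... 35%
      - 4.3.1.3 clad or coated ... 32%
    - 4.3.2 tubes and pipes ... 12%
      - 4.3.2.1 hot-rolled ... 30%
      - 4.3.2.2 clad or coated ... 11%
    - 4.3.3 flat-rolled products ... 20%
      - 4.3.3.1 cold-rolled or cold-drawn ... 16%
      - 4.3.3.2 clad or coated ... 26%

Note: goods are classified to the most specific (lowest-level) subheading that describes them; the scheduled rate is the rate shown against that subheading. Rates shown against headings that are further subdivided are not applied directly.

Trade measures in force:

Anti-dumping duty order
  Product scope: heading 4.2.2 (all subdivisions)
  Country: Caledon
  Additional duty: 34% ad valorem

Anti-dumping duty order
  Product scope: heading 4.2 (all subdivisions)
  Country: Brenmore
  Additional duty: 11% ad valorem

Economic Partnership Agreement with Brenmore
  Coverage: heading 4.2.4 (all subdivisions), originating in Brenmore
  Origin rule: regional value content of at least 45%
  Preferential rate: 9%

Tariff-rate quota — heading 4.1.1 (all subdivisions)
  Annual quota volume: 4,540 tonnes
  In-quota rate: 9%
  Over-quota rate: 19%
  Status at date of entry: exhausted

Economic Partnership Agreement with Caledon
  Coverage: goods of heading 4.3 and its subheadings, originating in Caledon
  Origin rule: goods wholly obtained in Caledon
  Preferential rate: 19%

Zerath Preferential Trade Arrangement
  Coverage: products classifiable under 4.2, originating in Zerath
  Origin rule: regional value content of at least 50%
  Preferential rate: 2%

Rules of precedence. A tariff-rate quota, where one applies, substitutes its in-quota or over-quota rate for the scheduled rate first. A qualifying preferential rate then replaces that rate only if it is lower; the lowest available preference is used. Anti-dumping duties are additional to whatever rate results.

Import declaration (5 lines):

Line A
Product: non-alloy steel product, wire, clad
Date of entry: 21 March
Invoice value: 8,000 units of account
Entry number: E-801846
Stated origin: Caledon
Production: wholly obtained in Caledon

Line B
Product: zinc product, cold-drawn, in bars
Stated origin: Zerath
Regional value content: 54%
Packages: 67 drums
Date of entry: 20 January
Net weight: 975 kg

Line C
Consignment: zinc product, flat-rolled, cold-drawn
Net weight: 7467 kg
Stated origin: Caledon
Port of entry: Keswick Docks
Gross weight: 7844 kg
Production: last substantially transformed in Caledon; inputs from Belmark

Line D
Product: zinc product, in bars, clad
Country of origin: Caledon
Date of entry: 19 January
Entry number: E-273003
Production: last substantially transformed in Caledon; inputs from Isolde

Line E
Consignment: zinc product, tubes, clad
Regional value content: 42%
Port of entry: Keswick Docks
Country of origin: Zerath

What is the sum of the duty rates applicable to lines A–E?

Line A: non-alloy steel → 4.2; wire → 4.2.4; clad → 4.2.4.3. Scheduled 34%. Caledon agreement on 4.3: 4.2.4.3 not covered. → 34%.
Line B: zinc → 4.3; in bars → 4.3.1; cold-drawn → 4.3.1.2. Scheduled 35%. Zerath agreement on 4.2: 4.3.1.2 not covered. → 35%.
Line C: zinc → 4.3; flat-rolled → 4.3.3; cold-drawn → 4.3.3.1. Scheduled 16%. Caledon agreement on 4.3: not wholly obtained. → 16%.
Line D: zinc → 4.3; in bars → 4.3.1; clad → 4.3.1.3. Scheduled 32%. Caledon agreement on 4.3: not wholly obtained. → 32%.
Line E: zinc → 4.3; tubes → 4.3.2; clad → 4.3.2.2. Scheduled 11%. Zerath agreement on 4.2: 4.3.2.2 not covered. → 11%.
Sum: 34% + 35% + 16% + 32% + 11% = 128%.

128%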